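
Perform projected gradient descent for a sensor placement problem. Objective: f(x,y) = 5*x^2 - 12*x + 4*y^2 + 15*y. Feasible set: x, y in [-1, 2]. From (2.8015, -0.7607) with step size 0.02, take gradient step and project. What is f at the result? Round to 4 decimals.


Step 1: Compute gradient at (2.8015, -0.7607).
grad_x = 2*5*2.8015 - 12 = 16.015
grad_y = 2*4*-0.7607 + 15 = 8.9144
Step 2: Gradient step.
x_raw = 2.8015 - 0.02*16.015 = 2.4812
y_raw = -0.7607 - 0.02*8.9144 = -0.939
Step 3: Project onto [-1, 2].
x_proj = clip(2.4812) = 2.0
y_proj = clip(-0.939) = -0.939
Step 4: Evaluate f.
f(2.0, -0.939) = -14.558


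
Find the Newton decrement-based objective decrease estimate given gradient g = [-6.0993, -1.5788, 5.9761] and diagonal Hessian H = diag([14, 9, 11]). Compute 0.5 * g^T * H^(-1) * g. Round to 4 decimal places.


Step 1: H is diagonal, so H^(-1) * g = [-0.4357, -0.1754, 0.5433].
Step 2: g^T H^(-1) g = sum_i g_i^2 / H_ii
  = (-6.0993)^2/14 + (-1.5788)^2/9 + (5.9761)^2/11
  = 2.6572 + 0.277 + 3.2467 = 6.1809
Step 3: Objective decrease = 0.5 * g^T H^(-1) g = 3.0905


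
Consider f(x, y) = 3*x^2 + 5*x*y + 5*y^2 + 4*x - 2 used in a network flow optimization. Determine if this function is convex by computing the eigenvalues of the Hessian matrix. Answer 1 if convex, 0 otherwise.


The Hessian of f(x,y) = 3*x^2 + 5*x*y + 5*y^2 + 4*x - 2 is:
H = [[6, 5], [5, 10]]
Trace = 6 + 10 = 16
Determinant = 6*10 - (5)^2 = 35
Discriminant = (16)^2 - 4*35 = 116.0
Eigenvalues: lambda_1 = 2.6148, lambda_2 = 13.3852
The function is convex.

1


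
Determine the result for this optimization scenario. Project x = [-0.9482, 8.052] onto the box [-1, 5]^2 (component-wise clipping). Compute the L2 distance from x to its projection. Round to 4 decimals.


Project each component onto [-1, 5].
clip(-0.9482) = -0.9482, clip(8.052) = 5.0
Projection = [-0.9482, 5.0]
Squared diffs: [0.0, 9.3147]
Distance = sqrt(9.3147) = 3.052


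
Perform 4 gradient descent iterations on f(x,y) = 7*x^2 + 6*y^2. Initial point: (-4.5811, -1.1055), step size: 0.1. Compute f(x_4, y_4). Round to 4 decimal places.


Gradient descent on f(x,y) = 7*x^2 + 6*y^2.
Starting point: (-4.5811, -1.1055), alpha = 0.1
Step 1: grad_x = 2*7*-4.5811 = -64.1354, grad_y = 2*6*-1.1055 = -13.266
  x_1 = -4.5811 - 0.1*-64.1354 = 1.8324
  y_1 = -1.1055 - 0.1*-13.266 = 0.2211
Step 2: grad_x = 2*7*1.8324 = 25.6542, grad_y = 2*6*0.2211 = 2.6532
  x_2 = 1.8324 - 0.1*25.6542 = -0.733
  y_2 = 0.2211 - 0.1*2.6532 = -0.0442
Step 3: grad_x = 2*7*-0.733 = -10.2617, grad_y = 2*6*-0.0442 = -0.5306
  x_3 = -0.733 - 0.1*-10.2617 = 0.2932
  y_3 = -0.0442 - 0.1*-0.5306 = 0.0088
Step 4: grad_x = 2*7*0.2932 = 4.1047, grad_y = 2*6*0.0088 = 0.1061
  x_4 = 0.2932 - 0.1*4.1047 = -0.1173
  y_4 = 0.0088 - 0.1*0.1061 = -0.0018
f(-0.1173, -0.0018) = 7*(-0.1173)^2 + 6*(-0.0018)^2 = 0.0963


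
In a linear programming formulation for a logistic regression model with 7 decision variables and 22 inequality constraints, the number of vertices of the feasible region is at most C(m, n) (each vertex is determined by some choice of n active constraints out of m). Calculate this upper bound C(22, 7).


Each vertex corresponds to some choice of n active constraints out of m, so the number of vertices is at most C(m, n) = m! / (n!(m-n)!).
m = 22, n = 7
Numerator: 22 * 21 * 20 * 19 * 18 * 17 * 16
Denominator: 7! = 5040
C(22, 7) = 170544


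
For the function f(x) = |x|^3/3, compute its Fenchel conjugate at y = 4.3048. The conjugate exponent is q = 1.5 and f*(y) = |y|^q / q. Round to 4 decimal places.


The conjugate exponent q satisfies 1/p + 1/q = 1.
p = 3, so q = 3/(3 - 1) = 1.5
|y|^q = 4.3048^1.5 = 8.9316
f*(4.3048) = 8.9316 / 1.5 = 5.9544


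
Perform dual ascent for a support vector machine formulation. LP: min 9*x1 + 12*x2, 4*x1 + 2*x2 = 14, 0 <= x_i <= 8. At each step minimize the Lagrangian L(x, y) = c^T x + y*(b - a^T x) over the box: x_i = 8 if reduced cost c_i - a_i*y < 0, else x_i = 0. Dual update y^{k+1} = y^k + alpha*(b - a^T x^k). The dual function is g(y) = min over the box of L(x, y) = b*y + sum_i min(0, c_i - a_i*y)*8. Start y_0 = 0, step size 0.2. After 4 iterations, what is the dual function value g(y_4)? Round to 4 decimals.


Dual ascent for LP: min 9*x1 + 12*x2, 4*x1 + 2*x2 = 14, 0 <= x_i <= 8
Step 1: y^k = 0.0, reduced costs: (9.0, 12.0)
  x^k = (0.0, 0.0), subgradient = b - a^T x = 14.0
  y^{k+1} = 0.0 + 0.2*14.0 = 2.8
Step 2: y^k = 2.8, reduced costs: (-2.2, 6.4)
  x^k = (8.0, 0.0), subgradient = b - a^T x = -18.0
  y^{k+1} = 2.8 + 0.2*-18.0 = -0.8
Step 3: y^k = -0.8, reduced costs: (12.2, 13.6)
  x^k = (0.0, 0.0), subgradient = b - a^T x = 14.0
  y^{k+1} = -0.8 + 0.2*14.0 = 2.0
Step 4: y^k = 2.0, reduced costs: (1.0, 8.0)
  x^k = (0.0, 0.0), subgradient = b - a^T x = 14.0
  y^{k+1} = 2.0 + 0.2*14.0 = 4.8
Dual objective at y_4 = 4.8: reduced costs (-10.2, 2.4), box minimizer x = (8.0, 0.0)
g(y_4) = b*y + (c1 - a1*y)*x1 + (c2 - a2*y)*x2 = 14*4.8 + (-10.2)*8.0 + 2.4*0.0 = 67.2 - 81.6 + 0.0 = -14.4


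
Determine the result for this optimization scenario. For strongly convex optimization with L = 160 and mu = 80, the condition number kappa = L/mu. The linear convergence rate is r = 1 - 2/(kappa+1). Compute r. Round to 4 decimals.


Step 1: Compute the condition number.
kappa = L/mu = 160/80 = 2.0
Step 2: Compute the convergence rate.
r = 1 - 2/(kappa + 1) = 1 - 2*mu/(L + mu) = (L - mu)/(L + mu) = 80/240 = 0.3333


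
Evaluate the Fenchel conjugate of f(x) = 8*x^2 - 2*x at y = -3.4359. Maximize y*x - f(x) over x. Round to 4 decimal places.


f*(y) = sup_x {y*x - a*x^2 - b*x} = sup_x {(y-b)*x - a*x^2}
FOC: (y - b) - 2a*x = 0 => x* = (y - b)/(2a)
x* = (-3.4359 + 2)/(2*8) = -0.0897
f*(-3.4359) = (y-b)^2/(4a) = (-3.4359 + 2)^2/(4*8)
= 2.0618/32 = 0.0644


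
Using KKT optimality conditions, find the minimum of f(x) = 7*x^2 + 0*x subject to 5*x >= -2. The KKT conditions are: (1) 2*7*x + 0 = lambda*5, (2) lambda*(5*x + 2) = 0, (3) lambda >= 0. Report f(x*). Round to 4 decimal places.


Step 1: Try lambda = 0 (constraint inactive).
Stationarity: 2*7*x + 0 = 0
x* = 0/(2*7) = 0.0
Check constraint: 5*0.0 = 0.0 >= -2 -- satisfied.
Step 2: Compute optimal value.
f(x*) = 7*0.0^2 + 0*0.0 = 0.0


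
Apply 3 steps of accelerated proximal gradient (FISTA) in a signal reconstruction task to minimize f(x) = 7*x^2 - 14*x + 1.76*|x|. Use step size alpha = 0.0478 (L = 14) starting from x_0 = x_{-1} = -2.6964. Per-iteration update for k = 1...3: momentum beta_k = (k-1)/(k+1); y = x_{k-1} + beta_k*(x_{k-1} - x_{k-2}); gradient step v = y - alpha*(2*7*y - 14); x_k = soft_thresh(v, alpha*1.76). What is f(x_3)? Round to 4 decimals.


FISTA on f(x) = 7*x^2 - 14*x + 1.76*|x|
L = 14, alpha = 0.0478
Iteration 1: beta = 0.0, y = -2.6964 + 0.0*(-2.6964 + 2.6964) = -2.6964
  grad(y) = -51.7496, v = y - alpha*grad = -0.2228
  prox(v) = soft_thresh(-0.2228, 0.0841) = -0.1386
Iteration 2: beta = 0.3333, y = -0.1386 + 0.3333*(-0.1386 + 2.6964) = 0.7139
  grad(y) = -4.0048, v = y - alpha*grad = 0.9054
  prox(v) = soft_thresh(0.9054, 0.0841) = 0.8212
Iteration 3: beta = 0.5, y = 0.8212 + 0.5*(0.8212 + 0.1386) = 1.3012
  grad(y) = 4.2166, v = y - alpha*grad = 1.0996
  prox(v) = soft_thresh(1.0996, 0.0841) = 1.0155
f(x_3) = 7*1.0155^2 - 14*1.0155 + 1.76*|1.0155| = -5.211


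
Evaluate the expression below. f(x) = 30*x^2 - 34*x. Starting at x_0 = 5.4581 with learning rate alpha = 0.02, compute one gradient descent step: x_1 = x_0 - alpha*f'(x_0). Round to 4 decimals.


We compute the gradient at x_0 and apply the update.
f'(x) = 60*x - 34
f'(5.4581) = 60*5.4581 - 34 = 293.486
x_1 = 5.4581 - 0.02*293.486 = -0.4116


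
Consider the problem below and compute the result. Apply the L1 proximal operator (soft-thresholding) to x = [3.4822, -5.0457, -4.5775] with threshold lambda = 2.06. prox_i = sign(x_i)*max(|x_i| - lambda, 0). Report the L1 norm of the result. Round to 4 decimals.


Soft-thresholding with lambda = 2.06:
prox(3.4822) = sign(3.4822)*max(|3.4822| - 2.06, 0) = 1.4222
prox(-5.0457) = sign(-5.0457)*max(|-5.0457| - 2.06, 0) = -2.9857
prox(-4.5775) = sign(-4.5775)*max(|-4.5775| - 2.06, 0) = -2.5175
prox(x) = [1.4222, -2.9857, -2.5175]
||prox(x)||_1 = 1.4222 + 2.9857 + 2.5175 = 6.9254


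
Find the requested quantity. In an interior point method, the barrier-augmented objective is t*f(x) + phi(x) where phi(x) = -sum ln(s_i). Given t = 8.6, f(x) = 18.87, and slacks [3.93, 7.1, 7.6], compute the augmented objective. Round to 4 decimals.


Step 1: Compute log-barrier.
ln values: [1.3686, 1.9601, 2.0281]
phi = -(1.3686 + 1.9601 + 2.0281) = -5.3569
Step 2: Compute augmented objective.
t*f(x) = 8.6*18.87 = 162.282
Total = 162.282 - 5.3569 = 156.9251


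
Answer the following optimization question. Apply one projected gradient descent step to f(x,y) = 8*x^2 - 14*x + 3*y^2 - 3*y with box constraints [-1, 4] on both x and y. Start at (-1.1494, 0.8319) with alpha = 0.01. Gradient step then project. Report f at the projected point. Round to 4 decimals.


Step 1: Compute gradient at (-1.1494, 0.8319).
grad_x = 2*8*-1.1494 - 14 = -32.3904
grad_y = 2*3*0.8319 - 3 = 1.9914
Step 2: Gradient step.
x_raw = -1.1494 - 0.01*-32.3904 = -0.8255
y_raw = 0.8319 - 0.01*1.9914 = 0.812
Step 3: Project onto [-1, 4].
x_proj = clip(-0.8255) = -0.8255
y_proj = clip(0.812) = 0.812
Step 4: Evaluate f.
f(-0.8255, 0.812) = 16.5505


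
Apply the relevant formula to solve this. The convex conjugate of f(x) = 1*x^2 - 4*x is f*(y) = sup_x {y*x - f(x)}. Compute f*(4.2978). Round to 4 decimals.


f*(y) = sup_x {y*x - a*x^2 - b*x} = sup_x {(y-b)*x - a*x^2}
FOC: (y - b) - 2a*x = 0 => x* = (y - b)/(2a)
x* = (4.2978 + 4)/(2*1) = 4.1489
f*(4.2978) = (y-b)^2/(4a) = (4.2978 + 4)^2/(4*1)
= 68.8535/4 = 17.2134


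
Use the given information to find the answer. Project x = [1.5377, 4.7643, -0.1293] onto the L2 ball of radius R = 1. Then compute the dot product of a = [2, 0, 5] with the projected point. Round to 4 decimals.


Step 1: Compute ||x|| (intermediates to 6 decimals).
||x|| = sqrt(1.5377^2 + 4.7643^2 + (-0.1293)^2) = 5.007973
Step 2: Project.
Since ||x|| > R, scale = R/||x|| = 1/5.007973 = 0.199682, proj(x) = scale * x
proj(x) = [0.307051, 0.951345, -0.025819]
Step 3: Dot product.
a^T * proj(x) = 2*0.307051 + 0*0.951345 + 5*(-0.025819) = 0.485


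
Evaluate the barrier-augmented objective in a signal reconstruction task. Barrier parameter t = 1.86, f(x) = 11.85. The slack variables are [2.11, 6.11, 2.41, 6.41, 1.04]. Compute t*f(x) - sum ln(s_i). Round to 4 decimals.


Step 1: Compute log-barrier.
ln values: [0.7467, 1.8099, 0.8796, 1.8579, 0.0392]
phi = -(0.7467 + 1.8099 + 0.8796 + 1.8579 + 0.0392) = -5.3333
Step 2: Compute augmented objective.
t*f(x) = 1.86*11.85 = 22.041
Total = 22.041 - 5.3333 = 16.7077


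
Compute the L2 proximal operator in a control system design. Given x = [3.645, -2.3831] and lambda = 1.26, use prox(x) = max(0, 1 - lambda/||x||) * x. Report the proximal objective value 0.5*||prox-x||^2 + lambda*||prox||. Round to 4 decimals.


Step 1: Compute ||x||.
||x|| = 4.3549
Step 2: Compute scaling factor.
scale = max(0, 1 - 1.26/4.3549) = 0.7107
Step 3: prox(x) = [2.5904, -1.6936]
||prox(x)|| = 3.0949
Step 4: Proximal objective.
0.5*||prox-x||^2 = 0.7938
lambda*||prox|| = 3.8996
Total = 4.6934


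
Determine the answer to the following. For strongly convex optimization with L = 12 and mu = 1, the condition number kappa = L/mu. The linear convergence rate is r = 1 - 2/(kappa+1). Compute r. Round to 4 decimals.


Step 1: Compute the condition number.
kappa = L/mu = 12/1 = 12.0
Step 2: Compute the convergence rate.
r = 1 - 2/(kappa + 1) = 1 - 2*mu/(L + mu) = (L - mu)/(L + mu) = 11/13 = 0.8462


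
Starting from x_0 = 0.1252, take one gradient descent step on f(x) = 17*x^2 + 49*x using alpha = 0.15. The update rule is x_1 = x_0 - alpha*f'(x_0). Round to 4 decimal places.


We compute the gradient at x_0 and apply the update.
f'(x) = 34*x + 49
f'(0.1252) = 34*0.1252 + 49 = 53.2568
x_1 = 0.1252 - 0.15*53.2568 = -7.8633


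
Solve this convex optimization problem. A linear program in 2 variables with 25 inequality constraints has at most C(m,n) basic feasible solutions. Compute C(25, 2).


Each vertex corresponds to some choice of n active constraints out of m, so the number of vertices is at most C(m, n) = m! / (n!(m-n)!).
m = 25, n = 2
Numerator: 25 * 24
Denominator: 2! = 2
C(25, 2) = 300


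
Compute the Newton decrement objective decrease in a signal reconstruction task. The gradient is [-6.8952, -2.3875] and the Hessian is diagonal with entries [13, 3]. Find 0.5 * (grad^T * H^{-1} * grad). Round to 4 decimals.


Step 1: H is diagonal, so H^(-1) * g = [-0.5304, -0.7958].
Step 2: g^T H^(-1) g = sum_i g_i^2 / H_ii
  = (-6.8952)^2/13 + (-2.3875)^2/3
  = 3.6572 + 1.9001 = 5.5573
Step 3: Objective decrease = 0.5 * g^T H^(-1) g = 2.7786


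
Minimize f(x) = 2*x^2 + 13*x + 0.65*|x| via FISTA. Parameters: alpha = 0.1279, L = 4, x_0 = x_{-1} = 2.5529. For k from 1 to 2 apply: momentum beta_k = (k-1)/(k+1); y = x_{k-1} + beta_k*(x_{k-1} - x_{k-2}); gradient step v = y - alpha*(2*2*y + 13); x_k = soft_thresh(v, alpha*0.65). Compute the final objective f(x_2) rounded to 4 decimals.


FISTA on f(x) = 2*x^2 + 13*x + 0.65*|x|
L = 4, alpha = 0.1279
Iteration 1: beta = 0.0, y = 2.5529 + 0.0*(2.5529 - 2.5529) = 2.5529
  grad(y) = 23.2116, v = y - alpha*grad = -0.4159
  prox(v) = soft_thresh(-0.4159, 0.0831) = -0.3327
Iteration 2: beta = 0.3333, y = -0.3327 + 0.3333*(-0.3327 - 2.5529) = -1.2946
  grad(y) = 7.8216, v = y - alpha*grad = -2.295
  prox(v) = soft_thresh(-2.295, 0.0831) = -2.2119
f(x_2) = 2*(-2.2119)^2 + 13*(-2.2119) + 0.65*|-2.2119| = -17.5318


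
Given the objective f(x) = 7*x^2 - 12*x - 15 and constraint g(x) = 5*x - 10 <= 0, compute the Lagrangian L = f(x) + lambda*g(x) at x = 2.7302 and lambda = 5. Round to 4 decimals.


Step 1: Evaluate f(x).
f(2.7302) = 7*2.7302^2 - 12*2.7302 - 15 = 4.4155
Step 2: Evaluate g(x).
g(2.7302) = 5*2.7302 - 10 = 3.651
Step 3: Compute Lagrangian.
L = 4.4155 + 5*3.651 = 22.6705


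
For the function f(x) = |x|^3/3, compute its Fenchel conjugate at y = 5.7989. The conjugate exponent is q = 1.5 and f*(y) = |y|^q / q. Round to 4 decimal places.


The conjugate exponent q satisfies 1/p + 1/q = 1.
p = 3, so q = 3/(3 - 1) = 1.5
|y|^q = 5.7989^1.5 = 13.9643
f*(5.7989) = 13.9643 / 1.5 = 9.3095


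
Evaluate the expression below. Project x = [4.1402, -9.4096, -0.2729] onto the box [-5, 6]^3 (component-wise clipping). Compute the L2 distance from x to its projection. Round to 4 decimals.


Project each component onto [-5, 6].
clip(4.1402) = 4.1402, clip(-9.4096) = -5.0, clip(-0.2729) = -0.2729
Projection = [4.1402, -5.0, -0.2729]
Squared diffs: [0.0, 19.4446, 0.0]
Distance = sqrt(19.4446) = 4.4096


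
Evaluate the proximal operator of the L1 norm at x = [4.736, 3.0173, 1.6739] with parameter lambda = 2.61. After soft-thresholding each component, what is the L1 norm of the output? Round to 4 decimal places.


Soft-thresholding with lambda = 2.61:
prox(4.736) = sign(4.736)*max(|4.736| - 2.61, 0) = 2.126
prox(3.0173) = sign(3.0173)*max(|3.0173| - 2.61, 0) = 0.4073
prox(1.6739) = sign(1.6739)*max(|1.6739| - 2.61, 0) = 0.0
prox(x) = [2.126, 0.4073, 0.0]
||prox(x)||_1 = 2.126 + 0.4073 + 0.0 = 2.5333


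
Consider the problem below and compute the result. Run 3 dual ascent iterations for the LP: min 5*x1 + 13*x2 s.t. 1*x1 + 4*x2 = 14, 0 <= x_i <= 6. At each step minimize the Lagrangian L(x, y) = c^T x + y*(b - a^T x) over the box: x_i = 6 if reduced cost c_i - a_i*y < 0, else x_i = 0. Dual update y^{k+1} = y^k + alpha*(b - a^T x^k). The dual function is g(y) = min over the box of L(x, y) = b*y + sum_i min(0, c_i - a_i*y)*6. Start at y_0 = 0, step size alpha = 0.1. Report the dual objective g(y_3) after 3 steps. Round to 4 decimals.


Dual ascent for LP: min 5*x1 + 13*x2, 1*x1 + 4*x2 = 14, 0 <= x_i <= 6
Step 1: y^k = 0.0, reduced costs: (5.0, 13.0)
  x^k = (0.0, 0.0), subgradient = b - a^T x = 14.0
  y^{k+1} = 0.0 + 0.1*14.0 = 1.4
Step 2: y^k = 1.4, reduced costs: (3.6, 7.4)
  x^k = (0.0, 0.0), subgradient = b - a^T x = 14.0
  y^{k+1} = 1.4 + 0.1*14.0 = 2.8
Step 3: y^k = 2.8, reduced costs: (2.2, 1.8)
  x^k = (0.0, 0.0), subgradient = b - a^T x = 14.0
  y^{k+1} = 2.8 + 0.1*14.0 = 4.2
Dual objective at y_3 = 4.2: reduced costs (0.8, -3.8), box minimizer x = (0.0, 6.0)
g(y_3) = b*y + (c1 - a1*y)*x1 + (c2 - a2*y)*x2 = 14*4.2 + 0.8*0.0 + (-3.8)*6.0 = 58.8 + 0.0 - 22.8 = 36.0


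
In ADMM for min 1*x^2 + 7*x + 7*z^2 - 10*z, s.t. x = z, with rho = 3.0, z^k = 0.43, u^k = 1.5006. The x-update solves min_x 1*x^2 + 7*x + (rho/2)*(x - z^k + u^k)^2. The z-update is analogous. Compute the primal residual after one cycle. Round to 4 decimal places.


ADMM iteration with rho = 3.0, z^k = 0.43, u^k = 1.5006
Step 1: x-update.
Minimize 1*x^2 + 7*x + (3.0/2)*(x - 0.43 + 1.5006)^2
FOC: (2*1 + 3.0)*x = -7 + 3.0*(0.43 - 1.5006)
x^{k+1} = -2.0424
Step 2: z-update.
Minimize 7*z^2 - 10*z + (3.0/2)*(-2.0424 - z + 1.5006)^2
FOC: (2*7 + 3.0)*z = 10 + 3.0*(-2.0424 + 1.5006)
z^{k+1} = 0.4926
Step 3: u-update.
u^{k+1} = 1.5006 - 2.0424 - 0.4926 = -1.0344
Step 4: Primal residual = |-2.0424 - 0.4926| = 2.535


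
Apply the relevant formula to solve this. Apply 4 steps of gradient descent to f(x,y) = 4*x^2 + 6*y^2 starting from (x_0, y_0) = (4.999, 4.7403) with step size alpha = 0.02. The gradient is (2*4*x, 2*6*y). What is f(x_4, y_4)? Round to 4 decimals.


Gradient descent on f(x,y) = 4*x^2 + 6*y^2.
Starting point: (4.999, 4.7403), alpha = 0.02
Step 1: grad_x = 2*4*4.999 = 39.992, grad_y = 2*6*4.7403 = 56.8836
  x_1 = 4.999 - 0.02*39.992 = 4.1992
  y_1 = 4.7403 - 0.02*56.8836 = 3.6026
Step 2: grad_x = 2*4*4.1992 = 33.5933, grad_y = 2*6*3.6026 = 43.2315
  x_2 = 4.1992 - 0.02*33.5933 = 3.5273
  y_2 = 3.6026 - 0.02*43.2315 = 2.738
Step 3: grad_x = 2*4*3.5273 = 28.2184, grad_y = 2*6*2.738 = 32.856
  x_3 = 3.5273 - 0.02*28.2184 = 2.9629
  y_3 = 2.738 - 0.02*32.856 = 2.0809
Step 4: grad_x = 2*4*2.9629 = 23.7034, grad_y = 2*6*2.0809 = 24.9705
  x_4 = 2.9629 - 0.02*23.7034 = 2.4889
  y_4 = 2.0809 - 0.02*24.9705 = 1.5815
f(2.4889, 1.5815) = 4*2.4889^2 + 6*1.5815^2 = 39.7839


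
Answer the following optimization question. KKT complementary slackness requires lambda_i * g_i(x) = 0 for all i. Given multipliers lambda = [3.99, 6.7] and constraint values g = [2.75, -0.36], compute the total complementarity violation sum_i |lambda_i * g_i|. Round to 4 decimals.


KKT complementary slackness check:
lambda_1 * g_1 = 3.99 * 2.75 = 10.9725
lambda_2 * g_2 = 6.7 * -0.36 = -2.412
Total violation = 10.9725 + 2.412 = 13.3845


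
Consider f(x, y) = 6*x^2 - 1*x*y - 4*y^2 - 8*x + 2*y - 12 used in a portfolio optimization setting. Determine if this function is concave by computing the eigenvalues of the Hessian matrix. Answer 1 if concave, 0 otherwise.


The Hessian of f(x,y) = 6*x^2 - 1*x*y - 4*y^2 - 8*x + 2*y - 12 is:
H = [[12, -1], [-1, -8]]
Trace = 12 - 8 = 4
Determinant = 12*-8 - (-1)^2 = -97
Discriminant = (4)^2 - 4*-97 = 404.0
Eigenvalues: lambda_1 = -8.0499, lambda_2 = 12.0499
The function is not concave.

0


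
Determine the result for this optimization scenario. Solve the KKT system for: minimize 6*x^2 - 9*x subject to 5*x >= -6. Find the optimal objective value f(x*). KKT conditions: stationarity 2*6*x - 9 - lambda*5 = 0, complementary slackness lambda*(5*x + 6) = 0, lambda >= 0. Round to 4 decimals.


Step 1: Try lambda = 0 (constraint inactive).
Stationarity: 2*6*x - 9 = 0
x* = 9/(2*6) = 0.75
Check constraint: 5*0.75 = 3.75 >= -6 -- satisfied.
Step 2: Compute optimal value.
f(x*) = 6*0.75^2 - 9*0.75 = -3.375


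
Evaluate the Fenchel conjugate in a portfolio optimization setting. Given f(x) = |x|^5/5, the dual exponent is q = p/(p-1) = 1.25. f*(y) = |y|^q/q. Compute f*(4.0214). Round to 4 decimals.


The conjugate exponent q satisfies 1/p + 1/q = 1.
p = 5, so q = 5/(5 - 1) = 1.25
|y|^q = 4.0214^1.25 = 5.6947
f*(4.0214) = 5.6947 / 1.25 = 4.5558


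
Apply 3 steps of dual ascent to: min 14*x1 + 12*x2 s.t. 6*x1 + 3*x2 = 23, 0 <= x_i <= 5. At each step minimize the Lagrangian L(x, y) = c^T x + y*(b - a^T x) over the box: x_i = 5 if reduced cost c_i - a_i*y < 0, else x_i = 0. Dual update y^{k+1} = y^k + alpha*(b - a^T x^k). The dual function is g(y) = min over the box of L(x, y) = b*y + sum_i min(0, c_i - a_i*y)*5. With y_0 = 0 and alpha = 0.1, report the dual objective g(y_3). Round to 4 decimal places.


Dual ascent for LP: min 14*x1 + 12*x2, 6*x1 + 3*x2 = 23, 0 <= x_i <= 5
Step 1: y^k = 0.0, reduced costs: (14.0, 12.0)
  x^k = (0.0, 0.0), subgradient = b - a^T x = 23.0
  y^{k+1} = 0.0 + 0.1*23.0 = 2.3
Step 2: y^k = 2.3, reduced costs: (0.2, 5.1)
  x^k = (0.0, 0.0), subgradient = b - a^T x = 23.0
  y^{k+1} = 2.3 + 0.1*23.0 = 4.6
Step 3: y^k = 4.6, reduced costs: (-13.6, -1.8)
  x^k = (5.0, 5.0), subgradient = b - a^T x = -22.0
  y^{k+1} = 4.6 + 0.1*-22.0 = 2.4
Dual objective at y_3 = 2.4: reduced costs (-0.4, 4.8), box minimizer x = (5.0, 0.0)
g(y_3) = b*y + (c1 - a1*y)*x1 + (c2 - a2*y)*x2 = 23*2.4 + (-0.4)*5.0 + 4.8*0.0 = 55.2 - 2.0 + 0.0 = 53.2


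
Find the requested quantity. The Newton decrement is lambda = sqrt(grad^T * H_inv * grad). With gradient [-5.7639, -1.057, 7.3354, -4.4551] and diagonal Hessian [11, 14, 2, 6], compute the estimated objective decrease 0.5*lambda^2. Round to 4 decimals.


Step 1: H is diagonal, so H^(-1) * g = [-0.524, -0.0755, 3.6677, -0.7425].
Step 2: g^T H^(-1) g = sum_i g_i^2 / H_ii
  = (-5.7639)^2/11 + (-1.057)^2/14 + (7.3354)^2/2 + (-4.4551)^2/6
  = 3.0202 + 0.0798 + 26.904 + 3.308 = 33.3121
Step 3: Objective decrease = 0.5 * g^T H^(-1) g = 16.656


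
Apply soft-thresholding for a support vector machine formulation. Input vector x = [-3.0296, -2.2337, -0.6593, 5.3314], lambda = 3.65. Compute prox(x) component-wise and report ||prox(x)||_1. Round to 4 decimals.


Soft-thresholding with lambda = 3.65:
prox(-3.0296) = sign(-3.0296)*max(|-3.0296| - 3.65, 0) = 0.0
prox(-2.2337) = sign(-2.2337)*max(|-2.2337| - 3.65, 0) = 0.0
prox(-0.6593) = sign(-0.6593)*max(|-0.6593| - 3.65, 0) = 0.0
prox(5.3314) = sign(5.3314)*max(|5.3314| - 3.65, 0) = 1.6814
prox(x) = [0.0, 0.0, 0.0, 1.6814]
||prox(x)||_1 = 0.0 + 0.0 + 0.0 + 1.6814 = 1.6814


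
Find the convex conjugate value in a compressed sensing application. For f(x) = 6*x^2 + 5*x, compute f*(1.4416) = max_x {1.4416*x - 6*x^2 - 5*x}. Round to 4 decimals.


f*(y) = sup_x {y*x - a*x^2 - b*x} = sup_x {(y-b)*x - a*x^2}
FOC: (y - b) - 2a*x = 0 => x* = (y - b)/(2a)
x* = (1.4416 - 5)/(2*6) = -0.2965
f*(1.4416) = (y-b)^2/(4a) = (1.4416 - 5)^2/(4*6)
= 12.6622/24 = 0.5276


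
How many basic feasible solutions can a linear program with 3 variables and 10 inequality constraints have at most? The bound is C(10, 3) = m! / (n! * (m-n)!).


Each vertex corresponds to some choice of n active constraints out of m, so the number of vertices is at most C(m, n) = m! / (n!(m-n)!).
m = 10, n = 3
Numerator: 10 * 9 * 8
Denominator: 3! = 6
C(10, 3) = 120


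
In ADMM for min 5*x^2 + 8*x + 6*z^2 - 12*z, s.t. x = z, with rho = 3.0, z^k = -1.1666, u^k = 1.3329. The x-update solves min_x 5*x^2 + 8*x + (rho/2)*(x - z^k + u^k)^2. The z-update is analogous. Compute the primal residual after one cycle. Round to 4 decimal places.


ADMM iteration with rho = 3.0, z^k = -1.1666, u^k = 1.3329
Step 1: x-update.
Minimize 5*x^2 + 8*x + (3.0/2)*(x + 1.1666 + 1.3329)^2
FOC: (2*5 + 3.0)*x = -8 + 3.0*(-1.1666 - 1.3329)
x^{k+1} = -1.1922
Step 2: z-update.
Minimize 6*z^2 - 12*z + (3.0/2)*(-1.1922 - z + 1.3329)^2
FOC: (2*6 + 3.0)*z = 12 + 3.0*(-1.1922 + 1.3329)
z^{k+1} = 0.8281
Step 3: u-update.
u^{k+1} = 1.3329 - 1.1922 - 0.8281 = -0.6874
Step 4: Primal residual = |-1.1922 - 0.8281| = 2.0203


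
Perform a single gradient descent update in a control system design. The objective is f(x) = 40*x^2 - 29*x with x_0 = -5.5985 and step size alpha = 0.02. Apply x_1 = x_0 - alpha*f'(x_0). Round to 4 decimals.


We compute the gradient at x_0 and apply the update.
f'(x) = 80*x - 29
f'(-5.5985) = 80*-5.5985 - 29 = -476.88
x_1 = -5.5985 - 0.02*-476.88 = 3.9391


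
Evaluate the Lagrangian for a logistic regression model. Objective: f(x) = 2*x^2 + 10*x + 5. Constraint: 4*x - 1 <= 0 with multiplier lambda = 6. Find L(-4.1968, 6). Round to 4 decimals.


Step 1: Evaluate f(x).
f(-4.1968) = 2*(-4.1968)^2 + 10*(-4.1968) + 5 = -1.7417
Step 2: Evaluate g(x).
g(-4.1968) = 4*-4.1968 - 1 = -17.7872
Step 3: Compute Lagrangian.
L = -1.7417 + 6*-17.7872 = -108.4649


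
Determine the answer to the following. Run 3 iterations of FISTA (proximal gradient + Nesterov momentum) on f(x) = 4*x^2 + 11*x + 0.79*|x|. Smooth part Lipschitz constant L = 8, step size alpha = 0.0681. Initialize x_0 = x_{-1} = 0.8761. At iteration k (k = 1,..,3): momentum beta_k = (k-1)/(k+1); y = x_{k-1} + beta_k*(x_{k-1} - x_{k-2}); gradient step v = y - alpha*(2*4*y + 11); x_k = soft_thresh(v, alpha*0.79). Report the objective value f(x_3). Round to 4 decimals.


FISTA on f(x) = 4*x^2 + 11*x + 0.79*|x|
L = 8, alpha = 0.0681
Iteration 1: beta = 0.0, y = 0.8761 + 0.0*(0.8761 - 0.8761) = 0.8761
  grad(y) = 18.0088, v = y - alpha*grad = -0.3503
  prox(v) = soft_thresh(-0.3503, 0.0538) = -0.2965
Iteration 2: beta = 0.3333, y = -0.2965 + 0.3333*(-0.2965 - 0.8761) = -0.6874
  grad(y) = 5.5011, v = y - alpha*grad = -1.062
  prox(v) = soft_thresh(-1.062, 0.0538) = -1.0082
Iteration 3: beta = 0.5, y = -1.0082 + 0.5*(-1.0082 + 0.2965) = -1.364
  grad(y) = 0.0877, v = y - alpha*grad = -1.37
  prox(v) = soft_thresh(-1.37, 0.0538) = -1.3162
f(x_3) = 4*(-1.3162)^2 + 11*(-1.3162) + 0.79*|-1.3162| = -6.5089


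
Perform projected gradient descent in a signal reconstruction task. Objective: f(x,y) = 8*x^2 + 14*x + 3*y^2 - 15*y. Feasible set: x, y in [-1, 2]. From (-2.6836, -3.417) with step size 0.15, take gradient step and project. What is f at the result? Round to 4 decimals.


Step 1: Compute gradient at (-2.6836, -3.417).
grad_x = 2*8*-2.6836 + 14 = -28.9376
grad_y = 2*3*-3.417 - 15 = -35.502
Step 2: Gradient step.
x_raw = -2.6836 - 0.15*-28.9376 = 1.657
y_raw = -3.417 - 0.15*-35.502 = 1.9083
Step 3: Project onto [-1, 2].
x_proj = clip(1.657) = 1.657
y_proj = clip(1.9083) = 1.9083
Step 4: Evaluate f.
f(1.657, 1.9083) = 27.4651


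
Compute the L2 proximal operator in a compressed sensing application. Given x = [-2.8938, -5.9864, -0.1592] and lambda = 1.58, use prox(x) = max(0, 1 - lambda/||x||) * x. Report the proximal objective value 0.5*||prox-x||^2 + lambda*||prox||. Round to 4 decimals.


Step 1: Compute ||x||.
||x|| = 6.651
Step 2: Compute scaling factor.
scale = max(0, 1 - 1.58/6.651) = 0.7624
Step 3: prox(x) = [-2.2064, -4.5643, -0.1214]
||prox(x)|| = 5.071
Step 4: Proximal objective.
0.5*||prox-x||^2 = 1.2482
lambda*||prox|| = 8.0122
Total = 9.2605


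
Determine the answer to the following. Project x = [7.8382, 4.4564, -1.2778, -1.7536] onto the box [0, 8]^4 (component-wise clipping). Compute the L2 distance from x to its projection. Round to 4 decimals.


Project each component onto [0, 8].
clip(7.8382) = 7.8382, clip(4.4564) = 4.4564, clip(-1.2778) = 0.0, clip(-1.7536) = 0.0
Projection = [7.8382, 4.4564, 0.0, 0.0]
Squared diffs: [0.0, 0.0, 1.6328, 3.0751]
Distance = sqrt(4.7079) = 2.1698


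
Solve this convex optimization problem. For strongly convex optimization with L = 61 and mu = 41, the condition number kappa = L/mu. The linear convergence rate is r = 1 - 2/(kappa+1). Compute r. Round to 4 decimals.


Step 1: Compute the condition number.
kappa = L/mu = 61/41 = 1.4878
Step 2: Compute the convergence rate.
r = 1 - 2/(kappa + 1) = 1 - 2*mu/(L + mu) = (L - mu)/(L + mu) = 20/102 = 0.1961


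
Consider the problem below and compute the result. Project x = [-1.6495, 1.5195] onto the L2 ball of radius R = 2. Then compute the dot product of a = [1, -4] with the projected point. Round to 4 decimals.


Step 1: Compute ||x|| (intermediates to 6 decimals).
||x|| = sqrt((-1.6495)^2 + 1.5195^2) = 2.242706
Step 2: Project.
Since ||x|| > R, scale = R/||x|| = 2/2.242706 = 0.89178, proj(x) = scale * x
proj(x) = [-1.470991, 1.35506]
Step 3: Dot product.
a^T * proj(x) = 1*(-1.470991) - 4*1.35506 = -6.8912


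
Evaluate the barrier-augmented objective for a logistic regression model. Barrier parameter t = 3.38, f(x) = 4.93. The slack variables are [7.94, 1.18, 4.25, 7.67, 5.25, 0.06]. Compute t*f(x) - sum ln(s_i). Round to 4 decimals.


Step 1: Compute log-barrier.
ln values: [2.0719, 0.1655, 1.4469, 2.0373, 1.6582, -2.8134]
phi = -(2.0719 + 0.1655 + 1.4469 + 2.0373 + 1.6582 - 2.8134) = -4.5665
Step 2: Compute augmented objective.
t*f(x) = 3.38*4.93 = 16.6634
Total = 16.6634 - 4.5665 = 12.0969


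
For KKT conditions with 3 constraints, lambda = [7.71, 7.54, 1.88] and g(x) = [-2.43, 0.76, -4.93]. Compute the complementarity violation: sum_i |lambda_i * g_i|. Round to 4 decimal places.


KKT complementary slackness check:
lambda_1 * g_1 = 7.71 * -2.43 = -18.7353
lambda_2 * g_2 = 7.54 * 0.76 = 5.7304
lambda_3 * g_3 = 1.88 * -4.93 = -9.2684
Total violation = 18.7353 + 5.7304 + 9.2684 = 33.7341


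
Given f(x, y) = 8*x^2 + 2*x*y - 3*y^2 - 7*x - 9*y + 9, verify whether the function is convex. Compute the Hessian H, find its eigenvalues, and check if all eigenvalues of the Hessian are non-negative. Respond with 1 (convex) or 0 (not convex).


The Hessian of f(x,y) = 8*x^2 + 2*x*y - 3*y^2 - 7*x - 9*y + 9 is:
H = [[16, 2], [2, -6]]
Trace = 16 - 6 = 10
Determinant = 16*-6 - (2)^2 = -100
Discriminant = (10)^2 - 4*-100 = 500.0
Eigenvalues: lambda_1 = -6.1803, lambda_2 = 16.1803
The function is not convex.

0


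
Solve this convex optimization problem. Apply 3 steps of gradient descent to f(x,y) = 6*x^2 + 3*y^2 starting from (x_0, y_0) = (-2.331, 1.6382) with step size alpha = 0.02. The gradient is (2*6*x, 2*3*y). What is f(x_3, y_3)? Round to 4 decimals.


Gradient descent on f(x,y) = 6*x^2 + 3*y^2.
Starting point: (-2.331, 1.6382), alpha = 0.02
Step 1: grad_x = 2*6*-2.331 = -27.972, grad_y = 2*3*1.6382 = 9.8292
  x_1 = -2.331 - 0.02*-27.972 = -1.7716
  y_1 = 1.6382 - 0.02*9.8292 = 1.4416
Step 2: grad_x = 2*6*-1.7716 = -21.2587, grad_y = 2*3*1.4416 = 8.6497
  x_2 = -1.7716 - 0.02*-21.2587 = -1.3464
  y_2 = 1.4416 - 0.02*8.6497 = 1.2686
Step 3: grad_x = 2*6*-1.3464 = -16.1566, grad_y = 2*3*1.2686 = 7.6117
  x_3 = -1.3464 - 0.02*-16.1566 = -1.0233
  y_3 = 1.2686 - 0.02*7.6117 = 1.1164
f(-1.0233, 1.1164) = 6*(-1.0233)^2 + 3*1.1164^2 = 10.0212


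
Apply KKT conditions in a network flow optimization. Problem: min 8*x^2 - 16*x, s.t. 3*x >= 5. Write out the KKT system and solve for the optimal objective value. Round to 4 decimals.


Step 1: Try lambda = 0 (constraint inactive).
x_unc = 16/(2*8) = 1.0
Check: 3*1.0 = 3.0 < 5 -- violated!
Step 2: Constraint must be active: 3*x = 5
x* = 5/3 = 1.6667 (rounded; the exact value 5/3 is used below)
lambda = (2*8*(5/3) - 16)/3 = 3.5556
Step 3: Compute optimal value.
f(x*) = 8*(5/3)^2 - 16*(5/3) = -4.4444


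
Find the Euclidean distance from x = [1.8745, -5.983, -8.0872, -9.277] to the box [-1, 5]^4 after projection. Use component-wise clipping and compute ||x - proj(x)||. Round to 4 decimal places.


Project each component onto [-1, 5].
clip(1.8745) = 1.8745, clip(-5.983) = -1.0, clip(-8.0872) = -1.0, clip(-9.277) = -1.0
Projection = [1.8745, -1.0, -1.0, -1.0]
Squared diffs: [0.0, 24.8303, 50.2284, 68.5087]
Distance = sqrt(143.5674) = 11.982


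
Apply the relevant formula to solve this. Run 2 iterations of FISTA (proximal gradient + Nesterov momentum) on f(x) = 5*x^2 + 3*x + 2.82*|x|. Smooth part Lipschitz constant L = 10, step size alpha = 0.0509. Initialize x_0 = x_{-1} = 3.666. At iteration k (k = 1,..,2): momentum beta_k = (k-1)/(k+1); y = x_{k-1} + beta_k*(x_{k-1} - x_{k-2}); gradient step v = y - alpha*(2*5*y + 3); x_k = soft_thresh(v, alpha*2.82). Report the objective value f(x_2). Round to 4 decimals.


FISTA on f(x) = 5*x^2 + 3*x + 2.82*|x|
L = 10, alpha = 0.0509
Iteration 1: beta = 0.0, y = 3.666 + 0.0*(3.666 - 3.666) = 3.666
  grad(y) = 39.66, v = y - alpha*grad = 1.6473
  prox(v) = soft_thresh(1.6473, 0.1435) = 1.5038
Iteration 2: beta = 0.3333, y = 1.5038 + 0.3333*(1.5038 - 3.666) = 0.783
  grad(y) = 10.8302, v = y - alpha*grad = 0.2318
  prox(v) = soft_thresh(0.2318, 0.1435) = 0.0882
f(x_2) = 5*0.0882^2 + 3*0.0882 + 2.82*|0.0882| = 0.5524


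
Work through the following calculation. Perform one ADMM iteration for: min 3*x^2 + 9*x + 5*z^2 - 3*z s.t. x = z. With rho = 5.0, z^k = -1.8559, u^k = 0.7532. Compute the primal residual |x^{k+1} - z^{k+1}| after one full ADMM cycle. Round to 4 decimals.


ADMM iteration with rho = 5.0, z^k = -1.8559, u^k = 0.7532
Step 1: x-update.
Minimize 3*x^2 + 9*x + (5.0/2)*(x + 1.8559 + 0.7532)^2
FOC: (2*3 + 5.0)*x = -9 + 5.0*(-1.8559 - 0.7532)
x^{k+1} = -2.0041
Step 2: z-update.
Minimize 5*z^2 - 3*z + (5.0/2)*(-2.0041 - z + 0.7532)^2
FOC: (2*5 + 5.0)*z = 3 + 5.0*(-2.0041 + 0.7532)
z^{k+1} = -0.217
Step 3: u-update.
u^{k+1} = 0.7532 - 2.0041 + 0.217 = -1.034
Step 4: Primal residual = |-2.0041 + 0.217| = 1.7872


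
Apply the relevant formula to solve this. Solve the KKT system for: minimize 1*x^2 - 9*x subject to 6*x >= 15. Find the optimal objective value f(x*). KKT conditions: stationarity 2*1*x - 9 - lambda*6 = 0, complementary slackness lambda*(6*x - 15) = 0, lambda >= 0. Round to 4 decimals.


Step 1: Try lambda = 0 (constraint inactive).
Stationarity: 2*1*x - 9 = 0
x* = 9/(2*1) = 4.5
Check constraint: 6*4.5 = 27.0 >= 15 -- satisfied.
Step 2: Compute optimal value.
f(x*) = 1*4.5^2 - 9*4.5 = -20.25


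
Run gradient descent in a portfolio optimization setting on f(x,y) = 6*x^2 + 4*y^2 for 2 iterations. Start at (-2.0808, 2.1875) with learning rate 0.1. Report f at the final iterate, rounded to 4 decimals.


Gradient descent on f(x,y) = 6*x^2 + 4*y^2.
Starting point: (-2.0808, 2.1875), alpha = 0.1
Step 1: grad_x = 2*6*-2.0808 = -24.9696, grad_y = 2*4*2.1875 = 17.5
  x_1 = -2.0808 - 0.1*-24.9696 = 0.4162
  y_1 = 2.1875 - 0.1*17.5 = 0.4375
Step 2: grad_x = 2*6*0.4162 = 4.9939, grad_y = 2*4*0.4375 = 3.5
  x_2 = 0.4162 - 0.1*4.9939 = -0.0832
  y_2 = 0.4375 - 0.1*3.5 = 0.0875
f(-0.0832, 0.0875) = 6*(-0.0832)^2 + 4*0.0875^2 = 0.0722


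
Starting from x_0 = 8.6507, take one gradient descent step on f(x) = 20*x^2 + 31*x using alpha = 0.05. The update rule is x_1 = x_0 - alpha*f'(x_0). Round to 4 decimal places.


We compute the gradient at x_0 and apply the update.
f'(x) = 40*x + 31
f'(8.6507) = 40*8.6507 + 31 = 377.028
x_1 = 8.6507 - 0.05*377.028 = -10.2007


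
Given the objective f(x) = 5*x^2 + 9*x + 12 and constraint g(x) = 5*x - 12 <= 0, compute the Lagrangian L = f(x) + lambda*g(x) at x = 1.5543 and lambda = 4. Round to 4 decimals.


Step 1: Evaluate f(x).
f(1.5543) = 5*1.5543^2 + 9*1.5543 + 12 = 38.0679
Step 2: Evaluate g(x).
g(1.5543) = 5*1.5543 - 12 = -4.2285
Step 3: Compute Lagrangian.
L = 38.0679 + 4*-4.2285 = 21.1539


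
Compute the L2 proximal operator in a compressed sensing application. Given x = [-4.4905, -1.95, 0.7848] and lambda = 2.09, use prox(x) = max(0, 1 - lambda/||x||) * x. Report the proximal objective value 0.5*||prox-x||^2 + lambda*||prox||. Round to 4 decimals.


Step 1: Compute ||x||.
||x|| = 4.9581
Step 2: Compute scaling factor.
scale = max(0, 1 - 2.09/4.9581) = 0.5785
Step 3: prox(x) = [-2.5976, -1.128, 0.454]
||prox(x)|| = 2.8681
Step 4: Proximal objective.
0.5*||prox-x||^2 = 2.1841
lambda*||prox|| = 5.9943
Total = 8.1784


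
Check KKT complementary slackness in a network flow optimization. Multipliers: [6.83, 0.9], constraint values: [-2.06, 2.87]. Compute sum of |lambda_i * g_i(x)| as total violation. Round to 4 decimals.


KKT complementary slackness check:
lambda_1 * g_1 = 6.83 * -2.06 = -14.0698
lambda_2 * g_2 = 0.9 * 2.87 = 2.583
Total violation = 14.0698 + 2.583 = 16.6528


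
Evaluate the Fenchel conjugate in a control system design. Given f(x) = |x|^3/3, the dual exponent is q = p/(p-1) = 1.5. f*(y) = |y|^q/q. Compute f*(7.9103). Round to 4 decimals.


The conjugate exponent q satisfies 1/p + 1/q = 1.
p = 3, so q = 3/(3 - 1) = 1.5
|y|^q = 7.9103^1.5 = 22.2479
f*(7.9103) = 22.2479 / 1.5 = 14.8319


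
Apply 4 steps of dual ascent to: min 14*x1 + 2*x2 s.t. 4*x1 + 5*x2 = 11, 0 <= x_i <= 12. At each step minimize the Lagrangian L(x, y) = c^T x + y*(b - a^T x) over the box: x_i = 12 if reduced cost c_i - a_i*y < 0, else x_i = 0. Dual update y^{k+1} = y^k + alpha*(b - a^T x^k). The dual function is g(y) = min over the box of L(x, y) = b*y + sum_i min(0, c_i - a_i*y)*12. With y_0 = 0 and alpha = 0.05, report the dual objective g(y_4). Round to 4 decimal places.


Dual ascent for LP: min 14*x1 + 2*x2, 4*x1 + 5*x2 = 11, 0 <= x_i <= 12
Step 1: y^k = 0.0, reduced costs: (14.0, 2.0)
  x^k = (0.0, 0.0), subgradient = b - a^T x = 11.0
  y^{k+1} = 0.0 + 0.05*11.0 = 0.55
Step 2: y^k = 0.55, reduced costs: (11.8, -0.75)
  x^k = (0.0, 12.0), subgradient = b - a^T x = -49.0
  y^{k+1} = 0.55 + 0.05*-49.0 = -1.9
Step 3: y^k = -1.9, reduced costs: (21.6, 11.5)
  x^k = (0.0, 0.0), subgradient = b - a^T x = 11.0
  y^{k+1} = -1.9 + 0.05*11.0 = -1.35
Step 4: y^k = -1.35, reduced costs: (19.4, 8.75)
  x^k = (0.0, 0.0), subgradient = b - a^T x = 11.0
  y^{k+1} = -1.35 + 0.05*11.0 = -0.8
Dual objective at y_4 = -0.8: reduced costs (17.2, 6.0), box minimizer x = (0.0, 0.0)
g(y_4) = b*y + (c1 - a1*y)*x1 + (c2 - a2*y)*x2 = 11*(-0.8) + 17.2*0.0 + 6.0*0.0 = -8.8 + 0.0 + 0.0 = -8.8


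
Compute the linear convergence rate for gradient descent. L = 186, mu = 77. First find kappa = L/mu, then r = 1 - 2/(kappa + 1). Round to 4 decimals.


Step 1: Compute the condition number.
kappa = L/mu = 186/77 = 2.4156
Step 2: Compute the convergence rate.
r = 1 - 2/(kappa + 1) = 1 - 2*mu/(L + mu) = (L - mu)/(L + mu) = 109/263 = 0.4144


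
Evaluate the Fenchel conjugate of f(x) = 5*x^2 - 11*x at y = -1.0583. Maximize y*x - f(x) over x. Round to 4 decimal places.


f*(y) = sup_x {y*x - a*x^2 - b*x} = sup_x {(y-b)*x - a*x^2}
FOC: (y - b) - 2a*x = 0 => x* = (y - b)/(2a)
x* = (-1.0583 + 11)/(2*5) = 0.9942
f*(-1.0583) = (y-b)^2/(4a) = (-1.0583 + 11)^2/(4*5)
= 98.8374/20 = 4.9419


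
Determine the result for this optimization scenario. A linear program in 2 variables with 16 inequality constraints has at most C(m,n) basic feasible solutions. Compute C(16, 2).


Each vertex corresponds to some choice of n active constraints out of m, so the number of vertices is at most C(m, n) = m! / (n!(m-n)!).
m = 16, n = 2
Numerator: 16 * 15
Denominator: 2! = 2
C(16, 2) = 120


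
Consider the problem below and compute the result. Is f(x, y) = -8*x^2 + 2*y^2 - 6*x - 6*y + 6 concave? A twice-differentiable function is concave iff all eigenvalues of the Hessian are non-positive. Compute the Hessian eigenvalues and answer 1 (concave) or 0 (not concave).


The Hessian of f(x,y) = -8*x^2 + 2*y^2 - 6*x - 6*y + 6 is:
H = [[-16, 0], [0, 4]]
Trace = -16 + 4 = -12
Determinant = -16*4 - (0)^2 = -64
Discriminant = (-12)^2 - 4*-64 = 400.0
Eigenvalues: lambda_1 = -16.0, lambda_2 = 4.0
The function is not concave.

0


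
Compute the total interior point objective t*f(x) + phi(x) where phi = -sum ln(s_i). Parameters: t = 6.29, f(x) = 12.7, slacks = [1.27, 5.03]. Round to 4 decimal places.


Step 1: Compute log-barrier.
ln values: [0.239, 1.6154]
phi = -(0.239 + 1.6154) = -1.8544
Step 2: Compute augmented objective.
t*f(x) = 6.29*12.7 = 79.883
Total = 79.883 - 1.8544 = 78.0286


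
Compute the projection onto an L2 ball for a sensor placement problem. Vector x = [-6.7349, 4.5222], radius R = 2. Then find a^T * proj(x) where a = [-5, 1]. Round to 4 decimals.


Step 1: Compute ||x|| (intermediates to 6 decimals).
||x|| = sqrt((-6.7349)^2 + 4.5222^2) = 8.112285
Step 2: Project.
Since ||x|| > R, scale = R/||x|| = 2/8.112285 = 0.24654, proj(x) = scale * x
proj(x) = [-1.660422, 1.114903]
Step 3: Dot product.
a^T * proj(x) = -5*(-1.660422) + 1*1.114903 = 9.417


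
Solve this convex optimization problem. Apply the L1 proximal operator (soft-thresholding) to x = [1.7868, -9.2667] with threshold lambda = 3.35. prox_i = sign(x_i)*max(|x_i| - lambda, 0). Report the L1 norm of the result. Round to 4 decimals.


Soft-thresholding with lambda = 3.35:
prox(1.7868) = sign(1.7868)*max(|1.7868| - 3.35, 0) = 0.0
prox(-9.2667) = sign(-9.2667)*max(|-9.2667| - 3.35, 0) = -5.9167
prox(x) = [0.0, -5.9167]
||prox(x)||_1 = 0.0 + 5.9167 = 5.9167
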